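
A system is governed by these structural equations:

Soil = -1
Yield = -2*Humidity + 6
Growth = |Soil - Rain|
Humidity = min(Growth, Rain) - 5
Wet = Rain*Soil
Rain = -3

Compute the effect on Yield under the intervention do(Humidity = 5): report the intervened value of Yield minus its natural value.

The intervention breaks the incoming arrows to Humidity: Humidity = min(Growth, Rain) - 5 no longer applies, and Humidity = 5.
Yield = -2*Humidity + 6  [with Humidity=5]  = -4
Without intervention: Growth = |Soil - Rain|  [with Soil=-1, Rain=-3]  = 2; Humidity = min(Growth, Rain) - 5  [with Growth=2, Rain=-3]  = -8; Yield = -2*Humidity + 6  [with Humidity=-8]  = 22.
Change = -4 − 22 = -26.

-26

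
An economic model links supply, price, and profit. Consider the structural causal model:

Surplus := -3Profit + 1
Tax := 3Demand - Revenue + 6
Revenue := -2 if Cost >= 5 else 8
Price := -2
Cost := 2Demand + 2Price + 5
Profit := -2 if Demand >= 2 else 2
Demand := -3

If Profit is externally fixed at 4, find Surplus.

Intervening sets Profit = 4 and removes its equation (Profit := -2 if Demand >= 2 else 2).
Surplus = -3Profit + 1  [with Profit=4]  = -11

-11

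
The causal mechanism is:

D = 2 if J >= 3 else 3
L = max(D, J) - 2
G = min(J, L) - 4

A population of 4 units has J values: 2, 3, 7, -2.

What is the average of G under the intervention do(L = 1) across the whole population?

-3.75

do(L=1) breaks L's dependence on J. With L=1 fixed, G across the units is -3, -3, -3, -6, mean -3.75.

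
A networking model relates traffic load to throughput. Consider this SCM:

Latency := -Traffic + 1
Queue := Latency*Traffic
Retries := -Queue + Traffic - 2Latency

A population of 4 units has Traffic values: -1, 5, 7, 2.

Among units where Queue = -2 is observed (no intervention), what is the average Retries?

1.5

Observing Queue=-2 restricts to units where Queue's equation naturally yields -2: Traffic ∈ {-1, 2}. In that subpopulation Retries = -3, 6, mean 1.5.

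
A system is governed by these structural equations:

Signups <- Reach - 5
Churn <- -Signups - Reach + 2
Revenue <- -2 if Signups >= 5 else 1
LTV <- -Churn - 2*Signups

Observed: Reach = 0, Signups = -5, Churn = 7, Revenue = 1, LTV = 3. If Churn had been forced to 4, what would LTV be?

do(Churn=4) replaces the equation Churn <- -Signups - Reach + 2 with the constant Churn = 4.
Signups = Reach - 5  [with Reach=0]  = -5
LTV = -Churn - 2*Signups  [with Churn=4, Signups=-5]  = 6

6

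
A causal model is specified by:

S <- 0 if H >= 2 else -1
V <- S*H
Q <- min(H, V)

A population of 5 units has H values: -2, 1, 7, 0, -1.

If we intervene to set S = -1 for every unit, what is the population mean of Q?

Under do(S=-1), S's equation is replaced by S=-1 for every unit. Per-unit Q: -2, -1, -7, 0, -1. Mean = -2.2.

-2.2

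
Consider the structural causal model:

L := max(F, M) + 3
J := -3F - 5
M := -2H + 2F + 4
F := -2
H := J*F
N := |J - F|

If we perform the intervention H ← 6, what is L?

1

Under do(H=6), the mechanism H := J*F is discarded; H is fixed at 6.
M = -2H + 2F + 4  [with H=6, F=-2]  = -12
L = max(F, M) + 3  [with F=-2, M=-12]  = 1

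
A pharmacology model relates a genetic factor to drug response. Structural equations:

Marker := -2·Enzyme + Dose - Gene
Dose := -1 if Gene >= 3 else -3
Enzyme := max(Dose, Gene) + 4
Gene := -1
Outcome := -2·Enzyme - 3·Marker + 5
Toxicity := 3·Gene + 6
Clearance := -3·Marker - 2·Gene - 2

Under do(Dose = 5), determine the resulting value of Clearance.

Under do(Dose=5), the mechanism Dose := -1 if Gene >= 3 else -3 is discarded; Dose is fixed at 5.
Enzyme = max(Dose, Gene) + 4  [with Dose=5, Gene=-1]  = 9
Marker = -2·Enzyme + Dose - Gene  [with Enzyme=9, Dose=5, Gene=-1]  = -12
Clearance = -3·Marker - 2·Gene - 2  [with Marker=-12, Gene=-1]  = 36

36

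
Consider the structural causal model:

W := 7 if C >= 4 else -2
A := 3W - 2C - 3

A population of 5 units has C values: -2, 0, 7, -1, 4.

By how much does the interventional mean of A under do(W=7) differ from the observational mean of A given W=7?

7.8

Under do(W=7), W's equation is replaced by W=7 for every unit. Per-unit A: 22, 18, 4, 20, 10. Mean = 14.8.
E[A|W=7] averages over only the 2 units with W=7 (C = 7, 4): A = 4, 10, mean 7.
Difference = 14.8 − 7 = 7.8.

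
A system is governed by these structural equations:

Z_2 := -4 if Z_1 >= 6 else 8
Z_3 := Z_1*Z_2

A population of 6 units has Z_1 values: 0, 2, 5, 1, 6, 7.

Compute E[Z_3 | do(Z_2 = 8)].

Under do(Z_2=8), Z_2's equation is replaced by Z_2=8 for every unit. Per-unit Z_3: 0, 16, 40, 8, 48, 56. Mean = 28.

28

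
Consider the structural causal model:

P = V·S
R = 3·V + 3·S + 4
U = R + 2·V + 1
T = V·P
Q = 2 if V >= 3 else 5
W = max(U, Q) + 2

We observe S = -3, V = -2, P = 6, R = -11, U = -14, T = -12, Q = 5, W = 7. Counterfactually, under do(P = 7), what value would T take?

The intervention breaks the incoming arrows to P: P = V·S no longer applies, and P = 7.
T = V·P  [with V=-2, P=7]  = -14

-14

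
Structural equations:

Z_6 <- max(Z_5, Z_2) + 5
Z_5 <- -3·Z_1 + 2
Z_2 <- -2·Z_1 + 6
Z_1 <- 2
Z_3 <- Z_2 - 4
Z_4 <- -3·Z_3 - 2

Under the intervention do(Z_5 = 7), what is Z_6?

The intervention breaks the incoming arrows to Z_5: Z_5 <- -3·Z_1 + 2 no longer applies, and Z_5 = 7.
Z_2 = -2·Z_1 + 6  [with Z_1=2]  = 2
Z_6 = max(Z_5, Z_2) + 5  [with Z_5=7, Z_2=2]  = 12

12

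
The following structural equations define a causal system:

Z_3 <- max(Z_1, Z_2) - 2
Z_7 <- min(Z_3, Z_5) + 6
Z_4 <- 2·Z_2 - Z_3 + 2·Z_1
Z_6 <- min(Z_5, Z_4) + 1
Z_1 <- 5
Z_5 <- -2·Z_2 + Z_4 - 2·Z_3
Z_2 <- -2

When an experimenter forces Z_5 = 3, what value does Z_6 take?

The intervention breaks the incoming arrows to Z_5: Z_5 <- -2·Z_2 + Z_4 - 2·Z_3 no longer applies, and Z_5 = 3.
Z_3 = max(Z_1, Z_2) - 2  [with Z_1=5, Z_2=-2]  = 3
Z_4 = 2·Z_2 - Z_3 + 2·Z_1  [with Z_2=-2, Z_3=3, Z_1=5]  = 3
Z_6 = min(Z_5, Z_4) + 1  [with Z_5=3, Z_4=3]  = 4

4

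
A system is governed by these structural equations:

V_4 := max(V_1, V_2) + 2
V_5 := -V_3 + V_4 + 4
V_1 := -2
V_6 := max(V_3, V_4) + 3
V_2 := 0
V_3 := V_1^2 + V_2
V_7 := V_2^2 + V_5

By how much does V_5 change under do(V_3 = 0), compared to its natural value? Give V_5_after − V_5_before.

do(V_3=0) replaces the equation V_3 := V_1^2 + V_2 with the constant V_3 = 0.
V_4 = max(V_1, V_2) + 2  [with V_1=-2, V_2=0]  = 2
V_5 = -V_3 + V_4 + 4  [with V_3=0, V_4=2]  = 6
Without intervention: V_3 = V_1^2 + V_2  [with V_1=-2, V_2=0]  = 4; V_4 = max(V_1, V_2) + 2  [with V_1=-2, V_2=0]  = 2; V_5 = -V_3 + V_4 + 4  [with V_3=4, V_4=2]  = 2.
Change = 6 − 2 = 4.

4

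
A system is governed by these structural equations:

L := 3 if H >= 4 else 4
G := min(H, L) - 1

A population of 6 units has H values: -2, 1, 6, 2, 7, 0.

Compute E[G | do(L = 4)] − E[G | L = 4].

1.25

Under do(L=4), L's equation is replaced by L=4 for every unit. Per-unit G: -3, 0, 3, 1, 3, -1. Mean = 0.5.
E[G|L=4] averages over only the 4 units with L=4 (H = -2, 1, 2, 0): G = -3, 0, 1, -1, mean -0.75.
Difference = 0.5 − (-0.75) = 1.25.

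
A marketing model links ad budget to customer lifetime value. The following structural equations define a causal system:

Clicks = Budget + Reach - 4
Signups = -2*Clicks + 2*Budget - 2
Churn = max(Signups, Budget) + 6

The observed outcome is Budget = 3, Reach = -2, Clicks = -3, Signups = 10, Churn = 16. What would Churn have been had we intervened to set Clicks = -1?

12

do(Clicks=-1) replaces the equation Clicks = Budget + Reach - 4 with the constant Clicks = -1.
Signups = -2*Clicks + 2*Budget - 2  [with Clicks=-1, Budget=3]  = 6
Churn = max(Signups, Budget) + 6  [with Signups=6, Budget=3]  = 12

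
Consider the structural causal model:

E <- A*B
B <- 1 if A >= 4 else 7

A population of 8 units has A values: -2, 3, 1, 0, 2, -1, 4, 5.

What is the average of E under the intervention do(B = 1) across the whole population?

1.5

do(B=1) breaks B's dependence on A. With B=1 fixed, E across the units is -2, 3, 1, 0, 2, -1, 4, 5, mean 1.5.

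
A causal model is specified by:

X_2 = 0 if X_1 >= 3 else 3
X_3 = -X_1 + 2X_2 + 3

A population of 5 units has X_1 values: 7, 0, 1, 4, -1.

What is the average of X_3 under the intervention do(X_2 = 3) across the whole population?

6.8

The intervention sets X_2=3 in all 5 units regardless of X_1. Recomputing X_3 per unit gives 2, 9, 8, 5, 10; average 6.8.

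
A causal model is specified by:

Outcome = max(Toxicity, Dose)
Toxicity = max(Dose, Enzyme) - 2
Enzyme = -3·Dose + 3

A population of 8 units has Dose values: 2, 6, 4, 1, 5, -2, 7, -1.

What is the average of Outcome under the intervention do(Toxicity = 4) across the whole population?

Every unit gets Toxicity=4 under the intervention. Outcome values become 4, 6, 4, 4, 5, 4, 7, 4; E[Outcome|do(Toxicity=4)] = 4.75.

4.75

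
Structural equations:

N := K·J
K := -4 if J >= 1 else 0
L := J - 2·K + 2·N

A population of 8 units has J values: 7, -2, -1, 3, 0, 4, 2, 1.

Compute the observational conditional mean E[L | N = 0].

-1

Conditioning on N=0 selects the 3 unit(s) with J ∈ {-2, -1, 0}. Their L values: -2, -1, 0. Mean = -1.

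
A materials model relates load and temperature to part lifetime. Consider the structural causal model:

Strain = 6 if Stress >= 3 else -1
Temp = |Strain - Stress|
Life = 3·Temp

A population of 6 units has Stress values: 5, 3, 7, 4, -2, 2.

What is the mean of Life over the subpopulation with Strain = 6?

E[Life|Strain=6] averages over only the 4 units with Strain=6 (Stress = 5, 3, 7, 4): Life = 3, 9, 3, 6, mean 5.25.

5.25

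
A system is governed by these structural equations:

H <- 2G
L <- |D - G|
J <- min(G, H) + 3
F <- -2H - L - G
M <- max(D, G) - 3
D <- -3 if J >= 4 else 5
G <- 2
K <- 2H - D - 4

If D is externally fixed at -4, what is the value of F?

The intervention breaks the incoming arrows to D: D <- -3 if J >= 4 else 5 no longer applies, and D = -4.
H = 2G  [with G=2]  = 4
L = |D - G|  [with D=-4, G=2]  = 6
F = -2H - L - G  [with H=4, L=6, G=2]  = -16

-16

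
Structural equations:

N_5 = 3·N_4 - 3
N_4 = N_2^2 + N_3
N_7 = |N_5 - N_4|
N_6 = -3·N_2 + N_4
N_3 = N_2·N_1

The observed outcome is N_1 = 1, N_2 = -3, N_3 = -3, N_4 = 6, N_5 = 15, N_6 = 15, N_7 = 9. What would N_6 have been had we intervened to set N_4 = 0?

9

Under do(N_4=0), the mechanism N_4 = N_2^2 + N_3 is discarded; N_4 is fixed at 0.
N_6 = -3·N_2 + N_4  [with N_2=-3, N_4=0]  = 9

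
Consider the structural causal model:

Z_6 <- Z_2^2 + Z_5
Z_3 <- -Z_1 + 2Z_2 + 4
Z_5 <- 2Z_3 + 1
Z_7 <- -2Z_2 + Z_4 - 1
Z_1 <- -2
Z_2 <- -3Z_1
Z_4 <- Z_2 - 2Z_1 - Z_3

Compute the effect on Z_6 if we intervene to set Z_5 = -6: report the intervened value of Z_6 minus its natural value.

-43

The intervention breaks the incoming arrows to Z_5: Z_5 <- 2Z_3 + 1 no longer applies, and Z_5 = -6.
Z_2 = -3Z_1  [with Z_1=-2]  = 6
Z_6 = Z_2^2 + Z_5  [with Z_2=6, Z_5=-6]  = 30
Without intervention: Z_2 = -3Z_1  [with Z_1=-2]  = 6; Z_3 = -Z_1 + 2Z_2 + 4  [with Z_1=-2, Z_2=6]  = 18; Z_5 = 2Z_3 + 1  [with Z_3=18]  = 37; Z_6 = Z_2^2 + Z_5  [with Z_2=6, Z_5=37]  = 73.
Change = 30 − 73 = -43.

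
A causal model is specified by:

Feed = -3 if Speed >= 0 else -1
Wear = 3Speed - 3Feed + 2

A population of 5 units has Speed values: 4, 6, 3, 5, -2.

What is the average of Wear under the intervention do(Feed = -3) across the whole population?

The intervention sets Feed=-3 in all 5 units regardless of Speed. Recomputing Wear per unit gives 23, 29, 20, 26, 5; average 20.6.

20.6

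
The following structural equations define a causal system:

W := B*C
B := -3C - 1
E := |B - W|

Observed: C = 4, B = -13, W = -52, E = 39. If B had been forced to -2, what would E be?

6

Under do(B=-2), the mechanism B := -3C - 1 is discarded; B is fixed at -2.
W = B*C  [with B=-2, C=4]  = -8
E = |B - W|  [with B=-2, W=-8]  = 6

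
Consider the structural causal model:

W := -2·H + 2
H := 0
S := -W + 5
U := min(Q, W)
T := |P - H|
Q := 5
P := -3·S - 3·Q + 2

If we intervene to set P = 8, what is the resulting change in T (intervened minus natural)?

-14

Intervening sets P = 8 and removes its equation (P := -3·S - 3·Q + 2).
T = |P - H|  [with P=8, H=0]  = 8
Without intervention: W = -2·H + 2  [with H=0]  = 2; S = -W + 5  [with W=2]  = 3; P = -3·S - 3·Q + 2  [with S=3, Q=5]  = -22; T = |P - H|  [with P=-22, H=0]  = 22.
Change = 8 − 22 = -14.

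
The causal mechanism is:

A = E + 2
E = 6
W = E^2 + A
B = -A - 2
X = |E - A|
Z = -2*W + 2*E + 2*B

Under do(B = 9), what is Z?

do(B=9) replaces the equation B = -A - 2 with the constant B = 9.
A = E + 2  [with E=6]  = 8
W = E^2 + A  [with E=6, A=8]  = 44
Z = -2*W + 2*E + 2*B  [with W=44, E=6, B=9]  = -58

-58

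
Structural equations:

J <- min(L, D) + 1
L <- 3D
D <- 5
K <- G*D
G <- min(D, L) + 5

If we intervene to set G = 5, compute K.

The intervention breaks the incoming arrows to G: G <- min(D, L) + 5 no longer applies, and G = 5.
K = G*D  [with G=5, D=5]  = 25

25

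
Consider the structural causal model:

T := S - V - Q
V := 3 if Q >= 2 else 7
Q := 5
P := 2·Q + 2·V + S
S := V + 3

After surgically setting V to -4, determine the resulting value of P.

do(V=-4) replaces the equation V := 3 if Q >= 2 else 7 with the constant V = -4.
S = V + 3  [with V=-4]  = -1
P = 2·Q + 2·V + S  [with Q=5, V=-4, S=-1]  = 1

1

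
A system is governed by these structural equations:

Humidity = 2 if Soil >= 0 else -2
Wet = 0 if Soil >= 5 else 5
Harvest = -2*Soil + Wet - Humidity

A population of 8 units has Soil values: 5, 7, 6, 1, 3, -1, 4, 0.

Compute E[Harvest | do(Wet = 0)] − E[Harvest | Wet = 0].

6.25

Under do(Wet=0), Wet's equation is replaced by Wet=0 for every unit. Per-unit Harvest: -12, -16, -14, -4, -8, 4, -10, -2. Mean = -7.75.
E[Harvest|Wet=0] averages over only the 3 units with Wet=0 (Soil = 5, 7, 6): Harvest = -12, -16, -14, mean -14.
Difference = -7.75 − (-14) = 6.25.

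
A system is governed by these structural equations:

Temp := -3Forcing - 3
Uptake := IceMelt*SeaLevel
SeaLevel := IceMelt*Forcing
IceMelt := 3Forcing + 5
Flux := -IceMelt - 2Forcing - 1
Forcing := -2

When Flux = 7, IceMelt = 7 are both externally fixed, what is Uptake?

-98

The joint intervention fixes Flux = 7, IceMelt = 7, removing each variable's own equation.
SeaLevel = IceMelt*Forcing  [with IceMelt=7, Forcing=-2]  = -14
Uptake = IceMelt*SeaLevel  [with IceMelt=7, SeaLevel=-14]  = -98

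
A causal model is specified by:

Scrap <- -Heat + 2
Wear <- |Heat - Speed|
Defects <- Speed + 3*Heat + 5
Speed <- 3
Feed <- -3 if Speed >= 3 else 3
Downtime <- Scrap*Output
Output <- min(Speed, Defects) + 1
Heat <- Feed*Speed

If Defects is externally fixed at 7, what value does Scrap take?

The intervention breaks the incoming arrows to Defects: Defects <- Speed + 3*Heat + 5 no longer applies, and Defects = 7.
Since Scrap is not a descendant of the intervened variable, it is unaffected.
Feed = -3 if Speed >= 3 else 3  [with Speed=3]  = -3
Heat = Feed*Speed  [with Feed=-3, Speed=3]  = -9
Scrap = -Heat + 2  [with Heat=-9]  = 11

11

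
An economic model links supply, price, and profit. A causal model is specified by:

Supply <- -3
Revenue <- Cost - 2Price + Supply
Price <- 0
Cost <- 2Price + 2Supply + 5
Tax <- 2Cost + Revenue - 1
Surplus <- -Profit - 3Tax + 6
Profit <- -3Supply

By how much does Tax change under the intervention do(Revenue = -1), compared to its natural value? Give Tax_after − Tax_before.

Intervening sets Revenue = -1 and removes its equation (Revenue <- Cost - 2Price + Supply).
Cost = 2Price + 2Supply + 5  [with Price=0, Supply=-3]  = -1
Tax = 2Cost + Revenue - 1  [with Cost=-1, Revenue=-1]  = -4
Without intervention: Cost = 2Price + 2Supply + 5  [with Price=0, Supply=-3]  = -1; Revenue = Cost - 2Price + Supply  [with Cost=-1, Price=0, Supply=-3]  = -4; Tax = 2Cost + Revenue - 1  [with Cost=-1, Revenue=-4]  = -7.
Change = -4 − (-7) = 3.

3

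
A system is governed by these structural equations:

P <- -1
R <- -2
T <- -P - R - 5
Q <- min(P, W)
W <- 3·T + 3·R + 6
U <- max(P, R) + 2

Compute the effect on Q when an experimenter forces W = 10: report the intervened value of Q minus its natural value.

5

The intervention breaks the incoming arrows to W: W <- 3·T + 3·R + 6 no longer applies, and W = 10.
Q = min(P, W)  [with P=-1, W=10]  = -1
Without intervention: T = -P - R - 5  [with P=-1, R=-2]  = -2; W = 3·T + 3·R + 6  [with T=-2, R=-2]  = -6; Q = min(P, W)  [with P=-1, W=-6]  = -6.
Change = -1 − (-6) = 5.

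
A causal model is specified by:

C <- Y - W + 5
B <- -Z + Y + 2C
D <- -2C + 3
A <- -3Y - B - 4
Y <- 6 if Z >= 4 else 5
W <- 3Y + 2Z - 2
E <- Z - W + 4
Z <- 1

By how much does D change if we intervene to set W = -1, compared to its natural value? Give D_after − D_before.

The intervention breaks the incoming arrows to W: W <- 3Y + 2Z - 2 no longer applies, and W = -1.
Y = 6 if Z >= 4 else 5  [with Z=1]  = 5
C = Y - W + 5  [with Y=5, W=-1]  = 11
D = -2C + 3  [with C=11]  = -19
Without intervention: Y = 6 if Z >= 4 else 5  [with Z=1]  = 5; W = 3Y + 2Z - 2  [with Y=5, Z=1]  = 15; C = Y - W + 5  [with Y=5, W=15]  = -5; D = -2C + 3  [with C=-5]  = 13.
Change = -19 − 13 = -32.

-32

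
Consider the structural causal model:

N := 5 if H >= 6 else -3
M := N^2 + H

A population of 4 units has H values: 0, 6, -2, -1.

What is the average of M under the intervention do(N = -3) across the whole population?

do(N=-3) breaks N's dependence on H. With N=-3 fixed, M across the units is 9, 15, 7, 8, mean 9.75.

9.75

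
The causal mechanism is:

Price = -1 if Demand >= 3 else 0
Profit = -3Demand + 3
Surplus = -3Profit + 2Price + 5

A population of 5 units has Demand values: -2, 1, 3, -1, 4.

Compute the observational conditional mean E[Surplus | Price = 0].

E[Surplus|Price=0] averages over only the 3 units with Price=0 (Demand = -2, 1, -1): Surplus = -22, 5, -13, mean -10.

-10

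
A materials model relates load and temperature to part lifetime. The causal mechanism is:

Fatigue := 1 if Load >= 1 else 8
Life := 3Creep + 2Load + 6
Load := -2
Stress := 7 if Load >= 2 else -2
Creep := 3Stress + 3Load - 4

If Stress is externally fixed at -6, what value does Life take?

-82

do(Stress=-6) replaces the equation Stress := 7 if Load >= 2 else -2 with the constant Stress = -6.
Creep = 3Stress + 3Load - 4  [with Stress=-6, Load=-2]  = -28
Life = 3Creep + 2Load + 6  [with Creep=-28, Load=-2]  = -82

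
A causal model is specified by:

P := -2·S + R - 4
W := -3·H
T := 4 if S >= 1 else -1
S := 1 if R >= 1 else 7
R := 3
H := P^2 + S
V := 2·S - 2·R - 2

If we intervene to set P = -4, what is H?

17

The intervention breaks the incoming arrows to P: P := -2·S + R - 4 no longer applies, and P = -4.
S = 1 if R >= 1 else 7  [with R=3]  = 1
H = P^2 + S  [with P=-4, S=1]  = 17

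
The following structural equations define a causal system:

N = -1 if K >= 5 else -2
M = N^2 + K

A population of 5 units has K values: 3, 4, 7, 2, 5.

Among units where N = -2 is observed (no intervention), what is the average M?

7

E[M|N=-2] averages over only the 3 units with N=-2 (K = 3, 4, 2): M = 7, 8, 6, mean 7.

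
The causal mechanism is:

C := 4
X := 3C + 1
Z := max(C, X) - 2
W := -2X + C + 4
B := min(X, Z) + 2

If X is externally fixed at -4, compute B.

-2

do(X=-4) replaces the equation X := 3C + 1 with the constant X = -4.
Z = max(C, X) - 2  [with C=4, X=-4]  = 2
B = min(X, Z) + 2  [with X=-4, Z=2]  = -2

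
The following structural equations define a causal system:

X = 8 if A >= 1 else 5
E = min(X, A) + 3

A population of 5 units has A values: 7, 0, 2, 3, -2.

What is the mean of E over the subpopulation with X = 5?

2

Conditioning on X=5 selects the 2 unit(s) with A ∈ {0, -2}. Their E values: 3, 1. Mean = 2.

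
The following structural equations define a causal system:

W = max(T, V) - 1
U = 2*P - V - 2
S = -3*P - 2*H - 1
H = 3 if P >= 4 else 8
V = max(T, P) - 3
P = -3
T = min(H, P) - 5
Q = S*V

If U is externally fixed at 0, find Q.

48

Intervening sets U = 0 and removes its equation (U = 2*P - V - 2).
Since Q is not a descendant of the intervened variable, it is unaffected.
H = 3 if P >= 4 else 8  [with P=-3]  = 8
S = -3*P - 2*H - 1  [with P=-3, H=8]  = -8
T = min(H, P) - 5  [with H=8, P=-3]  = -8
V = max(T, P) - 3  [with T=-8, P=-3]  = -6
Q = S*V  [with S=-8, V=-6]  = 48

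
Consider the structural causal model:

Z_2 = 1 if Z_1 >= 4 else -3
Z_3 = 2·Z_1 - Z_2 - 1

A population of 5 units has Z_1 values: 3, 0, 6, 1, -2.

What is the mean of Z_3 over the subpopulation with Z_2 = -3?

E[Z_3|Z_2=-3] averages over only the 4 units with Z_2=-3 (Z_1 = 3, 0, 1, -2): Z_3 = 8, 2, 4, -2, mean 3.

3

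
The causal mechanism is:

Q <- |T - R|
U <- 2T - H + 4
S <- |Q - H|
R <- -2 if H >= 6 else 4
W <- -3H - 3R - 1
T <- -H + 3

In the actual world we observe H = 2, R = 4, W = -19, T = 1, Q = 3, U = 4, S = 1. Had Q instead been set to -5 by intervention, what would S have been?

7

Under do(Q=-5), the mechanism Q <- |T - R| is discarded; Q is fixed at -5.
S = |Q - H|  [with Q=-5, H=2]  = 7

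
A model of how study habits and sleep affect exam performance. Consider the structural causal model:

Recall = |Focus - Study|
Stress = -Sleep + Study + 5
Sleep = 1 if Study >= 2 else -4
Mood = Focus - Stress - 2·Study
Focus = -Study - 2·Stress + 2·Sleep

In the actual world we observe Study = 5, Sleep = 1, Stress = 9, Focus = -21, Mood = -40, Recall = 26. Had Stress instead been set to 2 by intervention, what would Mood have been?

do(Stress=2) replaces the equation Stress = -Sleep + Study + 5 with the constant Stress = 2.
Sleep = 1 if Study >= 2 else -4  [with Study=5]  = 1
Focus = -Study - 2·Stress + 2·Sleep  [with Study=5, Stress=2, Sleep=1]  = -7
Mood = Focus - Stress - 2·Study  [with Focus=-7, Stress=2, Study=5]  = -19

-19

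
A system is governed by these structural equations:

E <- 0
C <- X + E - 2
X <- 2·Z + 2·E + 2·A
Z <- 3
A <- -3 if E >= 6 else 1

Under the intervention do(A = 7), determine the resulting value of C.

do(A=7) replaces the equation A <- -3 if E >= 6 else 1 with the constant A = 7.
X = 2·Z + 2·E + 2·A  [with Z=3, E=0, A=7]  = 20
C = X + E - 2  [with X=20, E=0]  = 18

18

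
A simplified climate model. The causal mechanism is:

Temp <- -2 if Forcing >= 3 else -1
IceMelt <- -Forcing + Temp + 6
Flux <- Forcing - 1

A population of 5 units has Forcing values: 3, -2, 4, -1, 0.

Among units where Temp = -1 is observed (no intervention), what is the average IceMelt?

6

Conditioning on Temp=-1 selects the 3 unit(s) with Forcing ∈ {-2, -1, 0}. Their IceMelt values: 7, 6, 5. Mean = 6.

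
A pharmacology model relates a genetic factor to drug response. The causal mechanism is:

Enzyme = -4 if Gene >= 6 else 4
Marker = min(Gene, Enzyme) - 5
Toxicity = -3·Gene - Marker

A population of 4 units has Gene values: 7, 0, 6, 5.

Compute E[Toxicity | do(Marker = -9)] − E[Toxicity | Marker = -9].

6

Every unit gets Marker=-9 under the intervention. Toxicity values become -12, 9, -9, -6; E[Toxicity|do(Marker=-9)] = -4.5.
Conditioning on Marker=-9 selects the 2 unit(s) with Gene ∈ {7, 6}. Their Toxicity values: -12, -9. Mean = -10.5.
Difference = -4.5 − (-10.5) = 6.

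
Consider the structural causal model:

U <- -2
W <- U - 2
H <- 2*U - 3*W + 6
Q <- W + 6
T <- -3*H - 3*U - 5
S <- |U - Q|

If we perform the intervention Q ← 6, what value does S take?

8

Under do(Q=6), the mechanism Q <- W + 6 is discarded; Q is fixed at 6.
S = |U - Q|  [with U=-2, Q=6]  = 8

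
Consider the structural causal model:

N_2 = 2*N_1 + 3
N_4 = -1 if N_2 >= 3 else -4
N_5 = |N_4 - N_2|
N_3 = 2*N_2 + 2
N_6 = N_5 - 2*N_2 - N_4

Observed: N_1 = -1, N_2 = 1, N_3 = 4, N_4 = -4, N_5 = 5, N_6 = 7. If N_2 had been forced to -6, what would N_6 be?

18

Under do(N_2=-6), the mechanism N_2 = 2*N_1 + 3 is discarded; N_2 is fixed at -6.
N_4 = -1 if N_2 >= 3 else -4  [with N_2=-6]  = -4
N_5 = |N_4 - N_2|  [with N_4=-4, N_2=-6]  = 2
N_6 = N_5 - 2*N_2 - N_4  [with N_5=2, N_2=-6, N_4=-4]  = 18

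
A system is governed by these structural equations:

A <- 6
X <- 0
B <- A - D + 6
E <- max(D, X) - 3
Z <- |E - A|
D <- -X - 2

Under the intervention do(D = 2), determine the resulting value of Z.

7

do(D=2) replaces the equation D <- -X - 2 with the constant D = 2.
E = max(D, X) - 3  [with D=2, X=0]  = -1
Z = |E - A|  [with E=-1, A=6]  = 7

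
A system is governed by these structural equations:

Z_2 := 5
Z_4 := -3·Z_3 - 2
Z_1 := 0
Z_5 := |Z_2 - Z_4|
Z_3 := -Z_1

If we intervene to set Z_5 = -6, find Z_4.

-2

The intervention breaks the incoming arrows to Z_5: Z_5 := |Z_2 - Z_4| no longer applies, and Z_5 = -6.
Since Z_4 is not a descendant of the intervened variable, it is unaffected.
Z_3 = -Z_1  [with Z_1=0]  = 0
Z_4 = -3·Z_3 - 2  [with Z_3=0]  = -2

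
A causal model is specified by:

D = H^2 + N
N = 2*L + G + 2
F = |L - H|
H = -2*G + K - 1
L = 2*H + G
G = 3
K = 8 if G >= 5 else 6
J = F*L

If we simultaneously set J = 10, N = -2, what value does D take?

-1

Setting J = 10, N = -2 by intervention discards those variables' equations.
K = 8 if G >= 5 else 6  [with G=3]  = 6
H = -2*G + K - 1  [with G=3, K=6]  = -1
D = H^2 + N  [with H=-1, N=-2]  = -1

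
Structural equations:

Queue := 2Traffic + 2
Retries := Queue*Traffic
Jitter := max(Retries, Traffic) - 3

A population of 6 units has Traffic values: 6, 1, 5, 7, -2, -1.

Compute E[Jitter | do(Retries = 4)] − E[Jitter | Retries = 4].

1

The intervention sets Retries=4 in all 6 units regardless of Traffic. Recomputing Jitter per unit gives 3, 1, 2, 4, 1, 1; average 2.
Observing Retries=4 restricts to units where Retries's equation naturally yields 4: Traffic ∈ {1, -2}. In that subpopulation Jitter = 1, 1, mean 1.
Difference = 2 − 1 = 1.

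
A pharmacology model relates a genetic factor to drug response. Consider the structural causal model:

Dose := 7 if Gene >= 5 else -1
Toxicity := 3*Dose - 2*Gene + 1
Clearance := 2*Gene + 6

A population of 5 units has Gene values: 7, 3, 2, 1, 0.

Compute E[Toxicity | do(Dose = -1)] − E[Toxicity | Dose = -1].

-2.2

do(Dose=-1) breaks Dose's dependence on Gene. With Dose=-1 fixed, Toxicity across the units is -16, -8, -6, -4, -2, mean -7.2.
Observing Dose=-1 restricts to units where Dose's equation naturally yields -1: Gene ∈ {3, 2, 1, 0}. In that subpopulation Toxicity = -8, -6, -4, -2, mean -5.
Difference = -7.2 − (-5) = -2.2.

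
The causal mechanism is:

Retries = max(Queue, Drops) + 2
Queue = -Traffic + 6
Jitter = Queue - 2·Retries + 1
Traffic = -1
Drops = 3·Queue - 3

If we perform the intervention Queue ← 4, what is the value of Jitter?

do(Queue=4) replaces the equation Queue = -Traffic + 6 with the constant Queue = 4.
Drops = 3·Queue - 3  [with Queue=4]  = 9
Retries = max(Queue, Drops) + 2  [with Queue=4, Drops=9]  = 11
Jitter = Queue - 2·Retries + 1  [with Queue=4, Retries=11]  = -17

-17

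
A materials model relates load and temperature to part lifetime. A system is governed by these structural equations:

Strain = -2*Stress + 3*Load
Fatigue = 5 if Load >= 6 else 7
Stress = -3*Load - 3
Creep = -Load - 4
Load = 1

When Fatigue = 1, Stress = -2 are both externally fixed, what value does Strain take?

7

Setting Fatigue = 1, Stress = -2 by intervention discards those variables' equations.
Strain = -2*Stress + 3*Load  [with Stress=-2, Load=1]  = 7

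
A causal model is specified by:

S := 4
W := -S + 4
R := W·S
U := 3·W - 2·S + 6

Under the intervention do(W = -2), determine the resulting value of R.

The intervention breaks the incoming arrows to W: W := -S + 4 no longer applies, and W = -2.
R = W·S  [with W=-2, S=4]  = -8

-8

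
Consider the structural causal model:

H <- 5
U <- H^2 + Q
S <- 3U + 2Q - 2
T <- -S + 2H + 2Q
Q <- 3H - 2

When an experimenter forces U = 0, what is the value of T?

12

do(U=0) replaces the equation U <- H^2 + Q with the constant U = 0.
Q = 3H - 2  [with H=5]  = 13
S = 3U + 2Q - 2  [with U=0, Q=13]  = 24
T = -S + 2H + 2Q  [with S=24, H=5, Q=13]  = 12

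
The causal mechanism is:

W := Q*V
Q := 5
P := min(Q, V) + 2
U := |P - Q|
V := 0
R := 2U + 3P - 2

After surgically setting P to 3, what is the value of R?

11

The intervention breaks the incoming arrows to P: P := min(Q, V) + 2 no longer applies, and P = 3.
U = |P - Q|  [with P=3, Q=5]  = 2
R = 2U + 3P - 2  [with U=2, P=3]  = 11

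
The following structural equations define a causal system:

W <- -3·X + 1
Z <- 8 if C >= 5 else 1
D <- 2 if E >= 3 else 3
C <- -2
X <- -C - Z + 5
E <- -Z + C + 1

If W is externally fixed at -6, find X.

do(W=-6) replaces the equation W <- -3·X + 1 with the constant W = -6.
No directed path runs from W to X, so X keeps its natural value.
Z = 8 if C >= 5 else 1  [with C=-2]  = 1
X = -C - Z + 5  [with C=-2, Z=1]  = 6

6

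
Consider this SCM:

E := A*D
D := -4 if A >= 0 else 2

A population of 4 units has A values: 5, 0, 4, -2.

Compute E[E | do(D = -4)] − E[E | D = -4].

Every unit gets D=-4 under the intervention. E values become -20, 0, -16, 8; E[E|do(D=-4)] = -7.
Conditioning on D=-4 selects the 3 unit(s) with A ∈ {5, 0, 4}. Their E values: -20, 0, -16. Mean = -12.
Difference = -7 − (-12) = 5.

5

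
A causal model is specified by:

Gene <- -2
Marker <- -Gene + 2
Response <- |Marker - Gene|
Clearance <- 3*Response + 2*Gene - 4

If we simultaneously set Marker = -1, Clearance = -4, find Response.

The joint intervention fixes Marker = -1, Clearance = -4, removing each variable's own equation.
Response = |Marker - Gene|  [with Marker=-1, Gene=-2]  = 1

1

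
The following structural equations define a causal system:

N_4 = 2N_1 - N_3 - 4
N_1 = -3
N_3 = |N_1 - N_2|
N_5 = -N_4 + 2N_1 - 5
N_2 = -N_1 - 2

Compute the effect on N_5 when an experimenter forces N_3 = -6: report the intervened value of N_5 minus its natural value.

do(N_3=-6) replaces the equation N_3 = |N_1 - N_2| with the constant N_3 = -6.
N_4 = 2N_1 - N_3 - 4  [with N_1=-3, N_3=-6]  = -4
N_5 = -N_4 + 2N_1 - 5  [with N_4=-4, N_1=-3]  = -7
Without intervention: N_2 = -N_1 - 2  [with N_1=-3]  = 1; N_3 = |N_1 - N_2|  [with N_1=-3, N_2=1]  = 4; N_4 = 2N_1 - N_3 - 4  [with N_1=-3, N_3=4]  = -14; N_5 = -N_4 + 2N_1 - 5  [with N_4=-14, N_1=-3]  = 3.
Change = -7 − 3 = -10.

-10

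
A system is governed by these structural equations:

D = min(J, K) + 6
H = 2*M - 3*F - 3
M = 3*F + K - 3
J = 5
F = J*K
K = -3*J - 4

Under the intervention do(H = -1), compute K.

do(H=-1) replaces the equation H = 2*M - 3*F - 3 with the constant H = -1.
K is not downstream of the intervention, so its value is determined by the original equations.
K = -3*J - 4  [with J=5]  = -19

-19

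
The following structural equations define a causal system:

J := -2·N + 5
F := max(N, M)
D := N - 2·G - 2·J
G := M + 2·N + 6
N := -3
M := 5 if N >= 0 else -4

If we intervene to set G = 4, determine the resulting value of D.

Under do(G=4), the mechanism G := M + 2·N + 6 is discarded; G is fixed at 4.
J = -2·N + 5  [with N=-3]  = 11
D = N - 2·G - 2·J  [with N=-3, G=4, J=11]  = -33

-33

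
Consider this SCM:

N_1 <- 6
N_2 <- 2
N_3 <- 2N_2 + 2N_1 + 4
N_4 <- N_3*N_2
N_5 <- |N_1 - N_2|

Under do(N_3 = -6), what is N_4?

The intervention breaks the incoming arrows to N_3: N_3 <- 2N_2 + 2N_1 + 4 no longer applies, and N_3 = -6.
N_4 = N_3*N_2  [with N_3=-6, N_2=2]  = -12

-12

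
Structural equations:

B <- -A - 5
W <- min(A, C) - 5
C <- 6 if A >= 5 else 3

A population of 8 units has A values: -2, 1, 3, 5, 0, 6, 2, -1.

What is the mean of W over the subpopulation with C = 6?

0.5

Conditioning on C=6 selects the 2 unit(s) with A ∈ {5, 6}. Their W values: 0, 1. Mean = 0.5.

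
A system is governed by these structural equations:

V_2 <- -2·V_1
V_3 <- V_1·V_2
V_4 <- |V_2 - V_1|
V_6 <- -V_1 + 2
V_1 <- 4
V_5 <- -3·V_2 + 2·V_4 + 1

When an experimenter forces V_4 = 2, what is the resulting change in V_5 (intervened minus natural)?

Intervening sets V_4 = 2 and removes its equation (V_4 <- |V_2 - V_1|).
V_2 = -2·V_1  [with V_1=4]  = -8
V_5 = -3·V_2 + 2·V_4 + 1  [with V_2=-8, V_4=2]  = 29
Without intervention: V_2 = -2·V_1  [with V_1=4]  = -8; V_4 = |V_2 - V_1|  [with V_2=-8, V_1=4]  = 12; V_5 = -3·V_2 + 2·V_4 + 1  [with V_2=-8, V_4=12]  = 49.
Change = 29 − 49 = -20.

-20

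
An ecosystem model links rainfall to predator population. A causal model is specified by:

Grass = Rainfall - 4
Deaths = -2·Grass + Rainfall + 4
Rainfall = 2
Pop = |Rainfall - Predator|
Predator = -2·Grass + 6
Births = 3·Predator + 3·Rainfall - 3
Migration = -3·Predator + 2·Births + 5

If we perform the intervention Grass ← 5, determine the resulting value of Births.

-9

Under do(Grass=5), the mechanism Grass = Rainfall - 4 is discarded; Grass is fixed at 5.
Predator = -2·Grass + 6  [with Grass=5]  = -4
Births = 3·Predator + 3·Rainfall - 3  [with Predator=-4, Rainfall=2]  = -9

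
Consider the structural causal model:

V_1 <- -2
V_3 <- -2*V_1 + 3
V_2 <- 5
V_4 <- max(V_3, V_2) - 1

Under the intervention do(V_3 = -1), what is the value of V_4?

The intervention breaks the incoming arrows to V_3: V_3 <- -2*V_1 + 3 no longer applies, and V_3 = -1.
V_4 = max(V_3, V_2) - 1  [with V_3=-1, V_2=5]  = 4

4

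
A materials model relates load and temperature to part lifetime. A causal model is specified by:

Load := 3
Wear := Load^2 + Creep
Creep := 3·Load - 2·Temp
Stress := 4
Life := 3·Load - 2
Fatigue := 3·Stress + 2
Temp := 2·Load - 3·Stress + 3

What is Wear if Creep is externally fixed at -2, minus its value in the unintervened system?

Intervening sets Creep = -2 and removes its equation (Creep := 3·Load - 2·Temp).
Wear = Load^2 + Creep  [with Load=3, Creep=-2]  = 7
Without intervention: Temp = 2·Load - 3·Stress + 3  [with Load=3, Stress=4]  = -3; Creep = 3·Load - 2·Temp  [with Load=3, Temp=-3]  = 15; Wear = Load^2 + Creep  [with Load=3, Creep=15]  = 24.
Change = 7 − 24 = -17.

-17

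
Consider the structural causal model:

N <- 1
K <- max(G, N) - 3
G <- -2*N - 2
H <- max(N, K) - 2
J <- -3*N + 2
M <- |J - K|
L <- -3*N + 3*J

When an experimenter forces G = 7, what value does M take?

Under do(G=7), the mechanism G <- -2*N - 2 is discarded; G is fixed at 7.
K = max(G, N) - 3  [with G=7, N=1]  = 4
J = -3*N + 2  [with N=1]  = -1
M = |J - K|  [with J=-1, K=4]  = 5

5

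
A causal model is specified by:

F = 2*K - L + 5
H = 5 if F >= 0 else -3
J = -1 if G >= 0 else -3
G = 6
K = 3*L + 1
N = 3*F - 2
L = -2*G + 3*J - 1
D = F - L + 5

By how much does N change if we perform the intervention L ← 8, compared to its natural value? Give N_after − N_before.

The intervention breaks the incoming arrows to L: L = -2*G + 3*J - 1 no longer applies, and L = 8.
K = 3*L + 1  [with L=8]  = 25
F = 2*K - L + 5  [with K=25, L=8]  = 47
N = 3*F - 2  [with F=47]  = 139
Without intervention: J = -1 if G >= 0 else -3  [with G=6]  = -1; L = -2*G + 3*J - 1  [with G=6, J=-1]  = -16; K = 3*L + 1  [with L=-16]  = -47; F = 2*K - L + 5  [with K=-47, L=-16]  = -73; N = 3*F - 2  [with F=-73]  = -221.
Change = 139 − (-221) = 360.

360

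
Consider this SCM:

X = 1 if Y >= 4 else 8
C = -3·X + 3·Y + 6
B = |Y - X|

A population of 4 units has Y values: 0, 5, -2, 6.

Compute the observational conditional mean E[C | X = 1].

Observing X=1 restricts to units where X's equation naturally yields 1: Y ∈ {5, 6}. In that subpopulation C = 18, 21, mean 19.5.

19.5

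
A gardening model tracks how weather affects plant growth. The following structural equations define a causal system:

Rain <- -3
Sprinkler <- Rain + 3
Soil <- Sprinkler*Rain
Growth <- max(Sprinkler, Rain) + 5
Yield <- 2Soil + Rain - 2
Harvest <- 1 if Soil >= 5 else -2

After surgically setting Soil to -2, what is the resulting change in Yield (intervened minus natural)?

do(Soil=-2) replaces the equation Soil <- Sprinkler*Rain with the constant Soil = -2.
Yield = 2Soil + Rain - 2  [with Soil=-2, Rain=-3]  = -9
Without intervention: Sprinkler = Rain + 3  [with Rain=-3]  = 0; Soil = Sprinkler*Rain  [with Sprinkler=0, Rain=-3]  = 0; Yield = 2Soil + Rain - 2  [with Soil=0, Rain=-3]  = -5.
Change = -9 − (-5) = -4.

-4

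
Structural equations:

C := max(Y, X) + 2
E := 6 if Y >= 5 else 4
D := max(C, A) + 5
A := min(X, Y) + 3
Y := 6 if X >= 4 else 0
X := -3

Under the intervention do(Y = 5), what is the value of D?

do(Y=5) replaces the equation Y := 6 if X >= 4 else 0 with the constant Y = 5.
A = min(X, Y) + 3  [with X=-3, Y=5]  = 0
C = max(Y, X) + 2  [with Y=5, X=-3]  = 7
D = max(C, A) + 5  [with C=7, A=0]  = 12

12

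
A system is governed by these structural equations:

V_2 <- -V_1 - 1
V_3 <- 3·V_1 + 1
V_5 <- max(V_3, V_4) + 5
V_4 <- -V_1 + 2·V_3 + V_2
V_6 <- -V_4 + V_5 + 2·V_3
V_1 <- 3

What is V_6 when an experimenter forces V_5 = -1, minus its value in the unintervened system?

The intervention breaks the incoming arrows to V_5: V_5 <- max(V_3, V_4) + 5 no longer applies, and V_5 = -1.
V_2 = -V_1 - 1  [with V_1=3]  = -4
V_3 = 3·V_1 + 1  [with V_1=3]  = 10
V_4 = -V_1 + 2·V_3 + V_2  [with V_1=3, V_3=10, V_2=-4]  = 13
V_6 = -V_4 + V_5 + 2·V_3  [with V_4=13, V_5=-1, V_3=10]  = 6
Without intervention: V_2 = -V_1 - 1  [with V_1=3]  = -4; V_3 = 3·V_1 + 1  [with V_1=3]  = 10; V_4 = -V_1 + 2·V_3 + V_2  [with V_1=3, V_3=10, V_2=-4]  = 13; V_5 = max(V_3, V_4) + 5  [with V_3=10, V_4=13]  = 18; V_6 = -V_4 + V_5 + 2·V_3  [with V_4=13, V_5=18, V_3=10]  = 25.
Change = 6 − 25 = -19.

-19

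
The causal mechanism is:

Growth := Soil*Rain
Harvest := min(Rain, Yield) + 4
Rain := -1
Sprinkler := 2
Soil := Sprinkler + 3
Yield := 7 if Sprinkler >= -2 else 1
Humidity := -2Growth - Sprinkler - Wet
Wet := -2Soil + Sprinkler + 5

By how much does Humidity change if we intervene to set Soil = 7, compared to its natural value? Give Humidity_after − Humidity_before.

The intervention breaks the incoming arrows to Soil: Soil := Sprinkler + 3 no longer applies, and Soil = 7.
Wet = -2Soil + Sprinkler + 5  [with Soil=7, Sprinkler=2]  = -7
Growth = Soil*Rain  [with Soil=7, Rain=-1]  = -7
Humidity = -2Growth - Sprinkler - Wet  [with Growth=-7, Sprinkler=2, Wet=-7]  = 19
Without intervention: Soil = Sprinkler + 3  [with Sprinkler=2]  = 5; Wet = -2Soil + Sprinkler + 5  [with Soil=5, Sprinkler=2]  = -3; Growth = Soil*Rain  [with Soil=5, Rain=-1]  = -5; Humidity = -2Growth - Sprinkler - Wet  [with Growth=-5, Sprinkler=2, Wet=-3]  = 11.
Change = 19 − 11 = 8.

8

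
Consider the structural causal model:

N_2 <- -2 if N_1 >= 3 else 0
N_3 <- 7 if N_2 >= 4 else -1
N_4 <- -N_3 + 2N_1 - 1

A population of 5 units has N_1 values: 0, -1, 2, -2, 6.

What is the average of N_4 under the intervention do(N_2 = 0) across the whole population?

2

Under do(N_2=0), N_2's equation is replaced by N_2=0 for every unit. Per-unit N_4: 0, -2, 4, -4, 12. Mean = 2.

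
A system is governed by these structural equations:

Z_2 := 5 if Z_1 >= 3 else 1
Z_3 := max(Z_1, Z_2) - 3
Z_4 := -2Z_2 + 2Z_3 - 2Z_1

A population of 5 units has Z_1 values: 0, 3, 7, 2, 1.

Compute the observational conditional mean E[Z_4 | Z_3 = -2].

-7

Observing Z_3=-2 restricts to units where Z_3's equation naturally yields -2: Z_1 ∈ {0, 1}. In that subpopulation Z_4 = -6, -8, mean -7.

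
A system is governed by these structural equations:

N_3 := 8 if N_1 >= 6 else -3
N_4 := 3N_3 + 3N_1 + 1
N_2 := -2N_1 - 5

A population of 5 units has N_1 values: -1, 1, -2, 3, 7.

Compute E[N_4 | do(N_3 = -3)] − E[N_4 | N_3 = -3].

The intervention sets N_3=-3 in all 5 units regardless of N_1. Recomputing N_4 per unit gives -11, -5, -14, 1, 13; average -3.2.
E[N_4|N_3=-3] averages over only the 4 units with N_3=-3 (N_1 = -1, 1, -2, 3): N_4 = -11, -5, -14, 1, mean -7.25.
Difference = -3.2 − (-7.25) = 4.05.

4.05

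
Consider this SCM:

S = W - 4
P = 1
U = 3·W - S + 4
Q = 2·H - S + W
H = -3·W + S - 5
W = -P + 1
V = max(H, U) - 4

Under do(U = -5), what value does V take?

Intervening sets U = -5 and removes its equation (U = 3·W - S + 4).
W = -P + 1  [with P=1]  = 0
S = W - 4  [with W=0]  = -4
H = -3·W + S - 5  [with W=0, S=-4]  = -9
V = max(H, U) - 4  [with H=-9, U=-5]  = -9

-9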